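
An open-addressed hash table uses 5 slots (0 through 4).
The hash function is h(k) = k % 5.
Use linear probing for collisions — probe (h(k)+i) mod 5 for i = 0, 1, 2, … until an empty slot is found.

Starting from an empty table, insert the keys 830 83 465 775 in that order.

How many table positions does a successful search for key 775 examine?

Insert 830: h=0, slot 0 empty -> index 0.
Insert 83: h=3, slot 3 empty -> index 3.
Insert 465: h=0, slot 0 occupied -> index 1.
Insert 775: h=0, slots 0,1 occupied -> index 2.
Table: [830, 465, 775, 83, —]
Lookup 775: h=0, probe 0,1,2 → found at 2.

3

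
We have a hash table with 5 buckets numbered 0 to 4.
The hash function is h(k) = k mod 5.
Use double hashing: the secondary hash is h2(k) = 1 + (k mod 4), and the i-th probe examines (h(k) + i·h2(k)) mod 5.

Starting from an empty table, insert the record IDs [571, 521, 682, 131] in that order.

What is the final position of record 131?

Insert 571: h=1, slot 1 empty → index 1.
Insert 521: h=1, h2=2, slot 1 occupied → index 3.
Insert 682: h=2, slot 2 empty → index 2.
Insert 131: h=1, h2=4, slot 1 occupied → index 0.
Table: [131, 571, 682, 521, .]

0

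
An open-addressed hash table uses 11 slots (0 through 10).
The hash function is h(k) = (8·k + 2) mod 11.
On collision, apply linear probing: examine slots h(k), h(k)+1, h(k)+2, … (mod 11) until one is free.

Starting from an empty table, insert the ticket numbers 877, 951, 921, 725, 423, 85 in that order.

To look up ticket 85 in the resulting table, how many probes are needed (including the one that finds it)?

877: h=0 -> slot 0
951: h=9 -> slot 9
921: h=0, probe 0,1 -> slot 1
725: h=5 -> slot 5
423: h=9, probe 9,10 -> slot 10
85: h=0, probe 0,1,2 -> slot 2
Table: [877, 921, 85, -, -, 725, -, -, -, 951, 423]
Lookup 85: h=0, probe 0,1,2 → found at 2.

3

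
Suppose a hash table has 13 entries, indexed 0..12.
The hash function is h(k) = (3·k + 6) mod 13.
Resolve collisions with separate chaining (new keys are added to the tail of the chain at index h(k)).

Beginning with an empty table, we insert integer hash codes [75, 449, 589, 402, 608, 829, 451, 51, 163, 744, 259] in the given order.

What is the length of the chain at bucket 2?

Insert 75: h=10, bucket 10 empty -> new chain.
Insert 449: h=1, bucket 1 empty -> new chain.
Insert 589: h=5, bucket 5 empty -> new chain.
Insert 402: h=3, bucket 3 empty -> new chain.
Insert 608: h=10, bucket 10 nonempty -> append to chain.
Insert 829: h=10, bucket 10 nonempty -> append to chain.
Insert 451: h=7, bucket 7 empty -> new chain.
Insert 51: h=3, bucket 3 nonempty -> append to chain.
Insert 163: h=1, bucket 1 nonempty -> append to chain.
Insert 744: h=2, bucket 2 empty -> new chain.
Insert 259: h=3, bucket 3 nonempty -> append to chain.
Final buckets:
0: _
1: 449 -> 163
2: 744
3: 402 -> 51 -> 259
4: _
5: 589
6: _
7: 451
8: _
9: _
10: 75 -> 608 -> 829
11: _
12: _

1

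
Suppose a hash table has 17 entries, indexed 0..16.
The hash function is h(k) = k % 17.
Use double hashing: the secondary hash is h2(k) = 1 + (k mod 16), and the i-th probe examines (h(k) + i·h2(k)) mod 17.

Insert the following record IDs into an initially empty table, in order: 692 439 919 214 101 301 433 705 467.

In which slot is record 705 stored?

692: h=12 → slot 12
439: h=14 → slot 14
919: h=1 → slot 1
214: h=10 → slot 10
101: h=16 → slot 16
301: h=12, h2=14, probe 12,9 → slot 9
433: h=8 → slot 8
705: h=8, h2=2, probe 8,10,12,14,16,1,3 → slot 3
467: h=8, h2=4, probe 8,12,16,3,7 → slot 7
Table: [_, 919, _, 705, _, _, _, 467, 433, 301, 214, _, 692, _, 439, _, 101]

3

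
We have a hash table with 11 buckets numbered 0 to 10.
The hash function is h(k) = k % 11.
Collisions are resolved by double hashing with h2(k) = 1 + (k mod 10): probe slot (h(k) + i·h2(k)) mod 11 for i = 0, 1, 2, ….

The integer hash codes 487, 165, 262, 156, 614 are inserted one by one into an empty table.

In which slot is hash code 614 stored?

8

487: h=3 -> slot 3
165: h=0 -> slot 0
262: h=9 -> slot 9
156: h=2 -> slot 2
614: h=9, h2=5, probe 9,3,8 -> slot 8
Table: [165, —, 156, 487, —, —, —, —, 614, 262, —]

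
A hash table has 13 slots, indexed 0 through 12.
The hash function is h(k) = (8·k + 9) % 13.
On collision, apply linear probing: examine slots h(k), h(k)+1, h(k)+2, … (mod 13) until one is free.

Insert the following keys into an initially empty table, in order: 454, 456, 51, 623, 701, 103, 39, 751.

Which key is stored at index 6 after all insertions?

103

454 hashes to 1; slot 1 is free -> place at 1.
456 hashes to 4; slot 4 is free -> place at 4.
51 hashes to 1; 1 taken -> place at 2.
623 hashes to 1; 1,2 taken -> place at 3.
701 hashes to 1; 1,2,3,4 taken -> place at 5.
103 hashes to 1; 1,2,3,4,5 taken -> place at 6.
39 hashes to 9; slot 9 is free -> place at 9.
751 hashes to 11; slot 11 is free -> place at 11.
Table: [_, 454, 51, 623, 456, 701, 103, _, _, 39, _, 751, _]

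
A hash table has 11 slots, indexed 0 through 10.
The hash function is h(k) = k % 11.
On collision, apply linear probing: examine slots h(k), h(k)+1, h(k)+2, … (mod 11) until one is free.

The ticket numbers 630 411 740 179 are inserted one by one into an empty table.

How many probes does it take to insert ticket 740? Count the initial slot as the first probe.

630 hashes to 3; slot 3 is free -> place at 3.
411 hashes to 4; slot 4 is free -> place at 4.
740 hashes to 3; 3,4 taken -> place at 5.
179 hashes to 3; 3,4,5 taken -> place at 6.
Table: [_, _, _, 630, 411, 740, 179, _, _, _, _]

3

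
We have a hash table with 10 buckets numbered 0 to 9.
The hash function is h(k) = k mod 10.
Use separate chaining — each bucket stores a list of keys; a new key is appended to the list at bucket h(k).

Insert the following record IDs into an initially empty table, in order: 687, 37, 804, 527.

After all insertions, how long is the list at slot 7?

3

Insert 687: h=7, bucket 7 empty -> new chain.
Insert 37: h=7, bucket 7 nonempty -> append to chain.
Insert 804: h=4, bucket 4 empty -> new chain.
Insert 527: h=7, bucket 7 nonempty -> append to chain.
Final buckets:
0: .
1: .
2: .
3: .
4: 804
5: .
6: .
7: 687 -> 37 -> 527
8: .
9: .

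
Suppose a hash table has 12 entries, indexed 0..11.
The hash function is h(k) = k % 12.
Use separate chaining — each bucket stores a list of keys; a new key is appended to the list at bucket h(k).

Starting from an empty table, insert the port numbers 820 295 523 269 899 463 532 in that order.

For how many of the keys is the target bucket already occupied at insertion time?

3

820 → bucket 4
295 → bucket 7
523 → bucket 7 (collision)
269 → bucket 5
899 → bucket 11
463 → bucket 7 (collision)
532 → bucket 4 (collision)
Final buckets:
0: _
1: _
2: _
3: _
4: 820 -> 532
5: 269
6: _
7: 295 -> 523 -> 463
8: _
9: _
10: _
11: 899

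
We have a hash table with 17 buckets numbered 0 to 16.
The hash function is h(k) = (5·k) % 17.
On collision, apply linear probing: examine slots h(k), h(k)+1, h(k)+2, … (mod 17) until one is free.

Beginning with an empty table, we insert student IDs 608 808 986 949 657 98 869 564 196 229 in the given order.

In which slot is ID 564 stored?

16

608 hashes to 14; slot 14 is free → place at 14.
808 hashes to 11; slot 11 is free → place at 11.
986 hashes to 0; slot 0 is free → place at 0.
949 hashes to 2; slot 2 is free → place at 2.
657 hashes to 4; slot 4 is free → place at 4.
98 hashes to 14; 14 taken → place at 15.
869 hashes to 10; slot 10 is free → place at 10.
564 hashes to 15; 15 taken → place at 16.
196 hashes to 11; 11 taken → place at 12.
229 hashes to 6; slot 6 is free → place at 6.
Table: [986, -, 949, -, 657, -, 229, -, -, -, 869, 808, 196, -, 608, 98, 564]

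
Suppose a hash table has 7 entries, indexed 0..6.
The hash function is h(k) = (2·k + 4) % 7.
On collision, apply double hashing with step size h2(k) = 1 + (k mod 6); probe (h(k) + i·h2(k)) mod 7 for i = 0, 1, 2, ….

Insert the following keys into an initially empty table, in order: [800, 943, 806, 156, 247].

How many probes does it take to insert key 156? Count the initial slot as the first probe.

2

800: h=1 -> slot 1
943: h=0 -> slot 0
806: h=6 -> slot 6
156: h=1, h2=1, probe 1,2 -> slot 2
247: h=1, h2=2, probe 1,3 -> slot 3
Table: [943, 800, 156, 247, —, —, 806]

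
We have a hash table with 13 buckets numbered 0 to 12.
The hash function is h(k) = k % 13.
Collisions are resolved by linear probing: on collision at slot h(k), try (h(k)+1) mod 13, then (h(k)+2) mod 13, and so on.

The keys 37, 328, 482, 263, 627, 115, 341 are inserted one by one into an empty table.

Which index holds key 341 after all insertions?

37: h=11 -> slot 11
328: h=3 -> slot 3
482: h=1 -> slot 1
263: h=3, probe 3,4 -> slot 4
627: h=3, probe 3,4,5 -> slot 5
115: h=11, probe 11,12 -> slot 12
341: h=3, probe 3,4,5,6 -> slot 6
Table: [., 482, ., 328, 263, 627, 341, ., ., ., ., 37, 115]

6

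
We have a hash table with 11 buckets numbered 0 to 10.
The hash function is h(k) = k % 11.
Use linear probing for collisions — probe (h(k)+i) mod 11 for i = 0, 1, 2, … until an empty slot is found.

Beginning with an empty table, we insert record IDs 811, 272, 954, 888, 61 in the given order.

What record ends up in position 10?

954

811: h=8 -> slot 8
272: h=8, probe 8,9 -> slot 9
954: h=8, probe 8,9,10 -> slot 10
888: h=8, probe 8,9,10,0 -> slot 0
61: h=6 -> slot 6
Table: [888, ∅, ∅, ∅, ∅, ∅, 61, ∅, 811, 272, 954]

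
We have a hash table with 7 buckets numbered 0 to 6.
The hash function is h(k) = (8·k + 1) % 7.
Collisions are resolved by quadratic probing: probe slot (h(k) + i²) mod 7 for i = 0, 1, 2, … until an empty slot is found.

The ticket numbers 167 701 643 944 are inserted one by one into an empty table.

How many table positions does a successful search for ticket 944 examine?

3

Insert 167: h=0, slot 0 empty => index 0.
Insert 701: h=2, slot 2 empty => index 2.
Insert 643: h=0, slot 0 occupied => index 1.
Insert 944: h=0, slots 0,1 occupied => index 4.
Table: [167, 643, 701, ∅, 944, ∅, ∅]
Lookup 944: h=0, probe 0,1,4 → found at 4.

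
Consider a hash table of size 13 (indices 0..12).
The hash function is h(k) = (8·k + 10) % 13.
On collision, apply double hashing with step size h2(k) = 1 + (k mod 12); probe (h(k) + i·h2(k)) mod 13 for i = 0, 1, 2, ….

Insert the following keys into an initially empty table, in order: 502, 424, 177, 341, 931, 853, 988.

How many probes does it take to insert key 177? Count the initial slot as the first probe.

502: h=9 → slot 9
424: h=9, h2=5, probe 9,1 → slot 1
177: h=9, h2=10, probe 9,6 → slot 6
341: h=8 → slot 8
931: h=9, h2=8, probe 9,4 → slot 4
853: h=9, h2=2, probe 9,11 → slot 11
988: h=10 → slot 10
Table: [∅, 424, ∅, ∅, 931, ∅, 177, ∅, 341, 502, 988, 853, ∅]

2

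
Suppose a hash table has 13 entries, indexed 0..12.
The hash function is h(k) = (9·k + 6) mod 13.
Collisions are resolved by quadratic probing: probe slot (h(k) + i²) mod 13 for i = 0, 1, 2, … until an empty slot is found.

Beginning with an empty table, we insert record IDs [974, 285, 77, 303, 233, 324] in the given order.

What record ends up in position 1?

974: h=10 → slot 10
285: h=10, probe 10,11 → slot 11
77: h=10, probe 10,11,1 → slot 1
303: h=3 → slot 3
233: h=10, probe 10,11,1,6 → slot 6
324: h=10, probe 10,11,1,6,0 → slot 0
Table: [324, 77, -, 303, -, -, 233, -, -, -, 974, 285, -]

77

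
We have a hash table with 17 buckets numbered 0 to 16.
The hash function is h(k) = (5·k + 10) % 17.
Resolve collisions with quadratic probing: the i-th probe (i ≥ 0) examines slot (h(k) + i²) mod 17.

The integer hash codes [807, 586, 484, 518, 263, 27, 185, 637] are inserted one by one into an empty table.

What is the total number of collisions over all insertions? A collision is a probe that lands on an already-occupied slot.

16

807: h=16 -> slot 16
586: h=16, probe 16,0 -> slot 0
484: h=16, probe 16,0,3 -> slot 3
518: h=16, probe 16,0,3,8 -> slot 8
263: h=16, probe 16,0,3,8,15 -> slot 15
27: h=9 -> slot 9
185: h=0, probe 0,1 -> slot 1
637: h=16, probe 16,0,3,8,15,7 -> slot 7
Table: [586, 185, -, 484, -, -, -, 637, 518, 27, -, -, -, -, -, 263, 807]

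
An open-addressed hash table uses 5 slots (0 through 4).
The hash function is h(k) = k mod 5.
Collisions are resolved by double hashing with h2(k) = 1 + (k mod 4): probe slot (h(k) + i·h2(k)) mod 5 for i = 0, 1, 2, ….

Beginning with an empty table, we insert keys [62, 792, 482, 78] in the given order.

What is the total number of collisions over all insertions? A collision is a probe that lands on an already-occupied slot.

62 hashes to 2; slot 2 is free -> place at 2.
792 hashes to 2, h2=1; 2 taken -> place at 3.
482 hashes to 2, h2=3; 2 taken -> place at 0.
78 hashes to 3, h2=3; 3 taken -> place at 1.
Table: [482, 78, 62, 792, —]

3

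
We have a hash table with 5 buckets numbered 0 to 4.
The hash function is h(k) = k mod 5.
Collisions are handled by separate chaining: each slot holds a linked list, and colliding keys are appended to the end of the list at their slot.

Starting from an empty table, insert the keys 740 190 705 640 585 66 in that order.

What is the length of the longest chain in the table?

740 -> bucket 0
190 -> bucket 0 (collision)
705 -> bucket 0 (collision)
640 -> bucket 0 (collision)
585 -> bucket 0 (collision)
66 -> bucket 1
Final buckets:
0: 740 -> 190 -> 705 -> 640 -> 585
1: 66
2: .
3: .
4: .

5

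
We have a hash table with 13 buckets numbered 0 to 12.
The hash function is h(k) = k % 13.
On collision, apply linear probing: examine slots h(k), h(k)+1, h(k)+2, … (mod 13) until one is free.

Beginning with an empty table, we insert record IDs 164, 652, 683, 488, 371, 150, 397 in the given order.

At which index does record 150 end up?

11

164: h=8 → slot 8
652: h=2 → slot 2
683: h=7 → slot 7
488: h=7, probe 7,8,9 → slot 9
371: h=7, probe 7,8,9,10 → slot 10
150: h=7, probe 7,8,9,10,11 → slot 11
397: h=7, probe 7,8,9,10,11,12 → slot 12
Table: [., ., 652, ., ., ., ., 683, 164, 488, 371, 150, 397]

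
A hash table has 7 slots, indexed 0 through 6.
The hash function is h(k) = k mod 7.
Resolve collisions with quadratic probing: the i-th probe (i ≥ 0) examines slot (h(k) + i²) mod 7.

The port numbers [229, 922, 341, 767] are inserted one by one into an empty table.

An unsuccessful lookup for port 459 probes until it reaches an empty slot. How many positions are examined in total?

3

229: h=5 → slot 5
922: h=5, probe 5,6 → slot 6
341: h=5, probe 5,6,2 → slot 2
767: h=4 → slot 4
Table: [—, —, 341, —, 767, 229, 922]
Lookup 459: h=4, probe 4,5,1 → slot 1 empty, not found.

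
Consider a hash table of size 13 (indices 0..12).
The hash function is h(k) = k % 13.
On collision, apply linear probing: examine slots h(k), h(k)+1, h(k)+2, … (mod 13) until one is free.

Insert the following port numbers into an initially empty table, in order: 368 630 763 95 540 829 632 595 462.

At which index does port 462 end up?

368 hashes to 4; slot 4 is free => place at 4.
630 hashes to 6; slot 6 is free => place at 6.
763 hashes to 9; slot 9 is free => place at 9.
95 hashes to 4; 4 taken => place at 5.
540 hashes to 7; slot 7 is free => place at 7.
829 hashes to 10; slot 10 is free => place at 10.
632 hashes to 8; slot 8 is free => place at 8.
595 hashes to 10; 10 taken => place at 11.
462 hashes to 7; 7,8,9,10,11 taken => place at 12.
Table: [—, —, —, —, 368, 95, 630, 540, 632, 763, 829, 595, 462]

12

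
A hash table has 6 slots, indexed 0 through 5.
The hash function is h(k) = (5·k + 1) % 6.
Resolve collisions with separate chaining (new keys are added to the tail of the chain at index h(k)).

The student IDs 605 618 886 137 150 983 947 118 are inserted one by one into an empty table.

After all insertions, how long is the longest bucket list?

4

605 → bucket 2
618 → bucket 1
886 → bucket 3
137 → bucket 2 (collision)
150 → bucket 1 (collision)
983 → bucket 2 (collision)
947 → bucket 2 (collision)
118 → bucket 3 (collision)
Final buckets:
0: ∅
1: 618 -> 150
2: 605 -> 137 -> 983 -> 947
3: 886 -> 118
4: ∅
5: ∅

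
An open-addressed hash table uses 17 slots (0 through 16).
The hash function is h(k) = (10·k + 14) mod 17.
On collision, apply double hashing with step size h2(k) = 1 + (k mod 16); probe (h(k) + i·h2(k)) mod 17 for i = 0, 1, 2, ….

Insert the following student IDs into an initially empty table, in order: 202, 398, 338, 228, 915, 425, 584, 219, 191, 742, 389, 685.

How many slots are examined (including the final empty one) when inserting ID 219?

4

202 hashes to 11; slot 11 is free -> place at 11.
398 hashes to 16; slot 16 is free -> place at 16.
338 hashes to 11, h2=3; 11 taken -> place at 14.
228 hashes to 16, h2=5; 16 taken -> place at 4.
915 hashes to 1; slot 1 is free -> place at 1.
425 hashes to 14, h2=10; 14 taken -> place at 7.
584 hashes to 6; slot 6 is free -> place at 6.
219 hashes to 11, h2=12; 11,6,1 taken -> place at 13.
191 hashes to 3; slot 3 is free -> place at 3.
742 hashes to 5; slot 5 is free -> place at 5.
389 hashes to 11, h2=6; 11 taken -> place at 0.
685 hashes to 13, h2=14; 13 taken -> place at 10.
Table: [389, 915, ∅, 191, 228, 742, 584, 425, ∅, ∅, 685, 202, ∅, 219, 338, ∅, 398]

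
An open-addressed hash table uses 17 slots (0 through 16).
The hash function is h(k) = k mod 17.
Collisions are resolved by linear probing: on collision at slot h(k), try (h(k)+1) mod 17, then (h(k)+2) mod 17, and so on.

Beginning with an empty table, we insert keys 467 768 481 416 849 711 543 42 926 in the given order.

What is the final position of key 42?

Insert 467: h=8, slot 8 empty → index 8.
Insert 768: h=3, slot 3 empty → index 3.
Insert 481: h=5, slot 5 empty → index 5.
Insert 416: h=8, slot 8 occupied → index 9.
Insert 849: h=16, slot 16 empty → index 16.
Insert 711: h=14, slot 14 empty → index 14.
Insert 543: h=16, slot 16 occupied → index 0.
Insert 42: h=8, slots 8,9 occupied → index 10.
Insert 926: h=8, slots 8,9,10 occupied → index 11.
Table: [543, _, _, 768, _, 481, _, _, 467, 416, 42, 926, _, _, 711, _, 849]

10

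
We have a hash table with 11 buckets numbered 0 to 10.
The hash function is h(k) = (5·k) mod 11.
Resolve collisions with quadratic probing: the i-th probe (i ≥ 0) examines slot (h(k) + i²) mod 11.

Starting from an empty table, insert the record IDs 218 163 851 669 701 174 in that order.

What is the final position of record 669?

218 hashes to 1; slot 1 is free → place at 1.
163 hashes to 1; 1 taken → place at 2.
851 hashes to 9; slot 9 is free → place at 9.
669 hashes to 1; 1,2 taken → place at 5.
701 hashes to 7; slot 7 is free → place at 7.
174 hashes to 1; 1,2,5 taken → place at 10.
Table: [-, 218, 163, -, -, 669, -, 701, -, 851, 174]

5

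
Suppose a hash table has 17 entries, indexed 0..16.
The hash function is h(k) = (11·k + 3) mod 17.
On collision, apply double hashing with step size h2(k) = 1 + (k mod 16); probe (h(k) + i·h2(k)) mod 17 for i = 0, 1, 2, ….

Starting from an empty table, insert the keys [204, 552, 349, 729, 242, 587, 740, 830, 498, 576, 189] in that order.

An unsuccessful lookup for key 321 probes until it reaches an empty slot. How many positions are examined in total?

3

204 hashes to 3; slot 3 is free => place at 3.
552 hashes to 6; slot 6 is free => place at 6.
349 hashes to 0; slot 0 is free => place at 0.
729 hashes to 15; slot 15 is free => place at 15.
242 hashes to 13; slot 13 is free => place at 13.
587 hashes to 0, h2=12; 0 taken => place at 12.
740 hashes to 0, h2=5; 0 taken => place at 5.
830 hashes to 4; slot 4 is free => place at 4.
498 hashes to 7; slot 7 is free => place at 7.
576 hashes to 15, h2=1; 15 taken => place at 16.
189 hashes to 8; slot 8 is free => place at 8.
Table: [349, -, -, 204, 830, 740, 552, 498, 189, -, -, -, 587, 242, -, 729, 576]
Lookup 321: h=15, h2=2, probe 15,0,2 → slot 2 empty, not found.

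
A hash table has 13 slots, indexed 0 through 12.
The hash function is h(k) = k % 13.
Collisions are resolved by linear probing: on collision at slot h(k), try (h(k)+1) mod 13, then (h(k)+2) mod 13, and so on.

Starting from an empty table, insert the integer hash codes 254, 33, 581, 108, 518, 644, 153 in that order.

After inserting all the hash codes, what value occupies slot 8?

254: h=7 -> slot 7
33: h=7, probe 7,8 -> slot 8
581: h=9 -> slot 9
108: h=4 -> slot 4
518: h=11 -> slot 11
644: h=7, probe 7,8,9,10 -> slot 10
153: h=10, probe 10,11,12 -> slot 12
Table: [—, —, —, —, 108, —, —, 254, 33, 581, 644, 518, 153]

33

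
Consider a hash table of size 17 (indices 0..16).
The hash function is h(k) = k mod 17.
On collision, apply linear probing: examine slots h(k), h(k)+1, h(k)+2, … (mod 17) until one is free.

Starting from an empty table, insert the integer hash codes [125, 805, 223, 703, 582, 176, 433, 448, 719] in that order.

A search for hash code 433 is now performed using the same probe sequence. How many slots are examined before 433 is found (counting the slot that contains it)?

3

125: h=6 → slot 6
805: h=6, probe 6,7 → slot 7
223: h=2 → slot 2
703: h=6, probe 6,7,8 → slot 8
582: h=4 → slot 4
176: h=6, probe 6,7,8,9 → slot 9
433: h=8, probe 8,9,10 → slot 10
448: h=6, probe 6,7,8,9,10,11 → slot 11
719: h=5 → slot 5
Table: [∅, ∅, 223, ∅, 582, 719, 125, 805, 703, 176, 433, 448, ∅, ∅, ∅, ∅, ∅]
Lookup 433: h=8, probe 8,9,10 → found at 10.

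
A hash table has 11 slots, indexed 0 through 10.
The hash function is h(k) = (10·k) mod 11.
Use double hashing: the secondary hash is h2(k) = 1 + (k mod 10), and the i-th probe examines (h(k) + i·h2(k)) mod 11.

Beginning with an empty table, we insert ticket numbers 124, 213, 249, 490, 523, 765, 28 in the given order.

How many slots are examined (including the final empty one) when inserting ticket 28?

2

124: h=8 -> slot 8
213: h=7 -> slot 7
249: h=4 -> slot 4
490: h=5 -> slot 5
523: h=5, h2=4, probe 5,9 -> slot 9
765: h=5, h2=6, probe 5,0 -> slot 0
28: h=5, h2=9, probe 5,3 -> slot 3
Table: [765, _, _, 28, 249, 490, _, 213, 124, 523, _]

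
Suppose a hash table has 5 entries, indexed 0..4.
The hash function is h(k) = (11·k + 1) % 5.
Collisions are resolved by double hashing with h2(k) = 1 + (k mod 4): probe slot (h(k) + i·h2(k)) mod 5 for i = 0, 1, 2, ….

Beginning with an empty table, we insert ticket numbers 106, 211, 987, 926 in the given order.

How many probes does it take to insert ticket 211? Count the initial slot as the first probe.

2

106: h=2 -> slot 2
211: h=2, h2=4, probe 2,1 -> slot 1
987: h=3 -> slot 3
926: h=2, h2=3, probe 2,0 -> slot 0
Table: [926, 211, 106, 987, —]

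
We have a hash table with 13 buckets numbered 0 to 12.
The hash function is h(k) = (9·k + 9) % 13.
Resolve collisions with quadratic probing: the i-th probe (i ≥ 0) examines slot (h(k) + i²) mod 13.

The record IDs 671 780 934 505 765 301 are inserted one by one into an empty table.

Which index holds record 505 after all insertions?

5

671: h=3 => slot 3
780: h=9 => slot 9
934: h=4 => slot 4
505: h=4, probe 4,5 => slot 5
765: h=4, probe 4,5,8 => slot 8
301: h=1 => slot 1
Table: [-, 301, -, 671, 934, 505, -, -, 765, 780, -, -, -]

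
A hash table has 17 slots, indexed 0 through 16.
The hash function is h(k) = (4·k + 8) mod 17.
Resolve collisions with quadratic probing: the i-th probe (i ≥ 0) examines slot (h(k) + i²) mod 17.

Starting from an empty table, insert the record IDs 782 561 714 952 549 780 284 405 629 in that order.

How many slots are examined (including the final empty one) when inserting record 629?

5

782 hashes to 8; slot 8 is free => place at 8.
561 hashes to 8; 8 taken => place at 9.
714 hashes to 8; 8,9 taken => place at 12.
952 hashes to 8; 8,9,12 taken => place at 0.
549 hashes to 11; slot 11 is free => place at 11.
780 hashes to 0; 0 taken => place at 1.
284 hashes to 5; slot 5 is free => place at 5.
405 hashes to 13; slot 13 is free => place at 13.
629 hashes to 8; 8,9,12,0 taken => place at 7.
Table: [952, 780, -, -, -, 284, -, 629, 782, 561, -, 549, 714, 405, -, -, -]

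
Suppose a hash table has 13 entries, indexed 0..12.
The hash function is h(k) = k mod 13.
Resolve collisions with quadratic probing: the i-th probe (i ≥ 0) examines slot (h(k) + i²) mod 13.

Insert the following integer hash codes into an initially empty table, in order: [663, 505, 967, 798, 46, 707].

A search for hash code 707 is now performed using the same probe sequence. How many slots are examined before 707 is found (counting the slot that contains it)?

Insert 663: h=0, slot 0 empty → index 0.
Insert 505: h=11, slot 11 empty → index 11.
Insert 967: h=5, slot 5 empty → index 5.
Insert 798: h=5, slot 5 occupied → index 6.
Insert 46: h=7, slot 7 empty → index 7.
Insert 707: h=5, slots 5,6 occupied → index 9.
Table: [663, -, -, -, -, 967, 798, 46, -, 707, -, 505, -]
Lookup 707: h=5, probe 5,6,9 → found at 9.

3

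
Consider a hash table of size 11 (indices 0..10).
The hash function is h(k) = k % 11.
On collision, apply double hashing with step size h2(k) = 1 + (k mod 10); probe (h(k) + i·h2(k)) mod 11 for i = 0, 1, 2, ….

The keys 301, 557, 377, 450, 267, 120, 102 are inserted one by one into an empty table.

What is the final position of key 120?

301 hashes to 4; slot 4 is free => place at 4.
557 hashes to 7; slot 7 is free => place at 7.
377 hashes to 3; slot 3 is free => place at 3.
450 hashes to 10; slot 10 is free => place at 10.
267 hashes to 3, h2=8; 3 taken => place at 0.
120 hashes to 10, h2=1; 10,0 taken => place at 1.
102 hashes to 3, h2=3; 3 taken => place at 6.
Table: [267, 120, _, 377, 301, _, 102, 557, _, _, 450]

1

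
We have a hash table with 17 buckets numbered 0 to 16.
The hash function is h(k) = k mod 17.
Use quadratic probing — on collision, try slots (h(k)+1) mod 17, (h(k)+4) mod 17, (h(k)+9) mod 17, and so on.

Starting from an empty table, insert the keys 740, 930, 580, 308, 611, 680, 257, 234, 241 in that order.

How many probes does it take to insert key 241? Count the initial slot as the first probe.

2

740: h=9 -> slot 9
930: h=12 -> slot 12
580: h=2 -> slot 2
308: h=2, probe 2,3 -> slot 3
611: h=16 -> slot 16
680: h=0 -> slot 0
257: h=2, probe 2,3,6 -> slot 6
234: h=13 -> slot 13
241: h=3, probe 3,4 -> slot 4
Table: [680, -, 580, 308, 241, -, 257, -, -, 740, -, -, 930, 234, -, -, 611]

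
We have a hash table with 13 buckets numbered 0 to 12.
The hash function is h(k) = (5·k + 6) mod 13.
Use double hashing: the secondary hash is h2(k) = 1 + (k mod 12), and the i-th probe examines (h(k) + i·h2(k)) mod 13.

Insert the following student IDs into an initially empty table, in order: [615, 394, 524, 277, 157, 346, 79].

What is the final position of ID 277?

2

615 hashes to 0; slot 0 is free → place at 0.
394 hashes to 0, h2=11; 0 taken → place at 11.
524 hashes to 0, h2=9; 0 taken → place at 9.
277 hashes to 0, h2=2; 0 taken → place at 2.
157 hashes to 11, h2=2; 11,0,2 taken → place at 4.
346 hashes to 7; slot 7 is free → place at 7.
79 hashes to 11, h2=8; 11 taken → place at 6.
Table: [615, ., 277, ., 157, ., 79, 346, ., 524, ., 394, .]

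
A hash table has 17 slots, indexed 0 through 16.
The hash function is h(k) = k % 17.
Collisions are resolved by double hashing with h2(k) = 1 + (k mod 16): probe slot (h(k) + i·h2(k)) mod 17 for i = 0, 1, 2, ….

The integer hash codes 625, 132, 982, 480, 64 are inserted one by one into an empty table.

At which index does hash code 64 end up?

625 hashes to 13; slot 13 is free -> place at 13.
132 hashes to 13, h2=5; 13 taken -> place at 1.
982 hashes to 13, h2=7; 13 taken -> place at 3.
480 hashes to 4; slot 4 is free -> place at 4.
64 hashes to 13, h2=1; 13 taken -> place at 14.
Table: [—, 132, —, 982, 480, —, —, —, —, —, —, —, —, 625, 64, —, —]

14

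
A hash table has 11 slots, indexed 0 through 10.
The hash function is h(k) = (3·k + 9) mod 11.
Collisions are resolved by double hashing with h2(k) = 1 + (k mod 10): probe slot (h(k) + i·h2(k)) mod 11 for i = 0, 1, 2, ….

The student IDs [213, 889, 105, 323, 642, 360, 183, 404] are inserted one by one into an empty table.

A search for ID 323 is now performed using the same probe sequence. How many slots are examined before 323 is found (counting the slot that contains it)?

3

213: h=10 -> slot 10
889: h=3 -> slot 3
105: h=5 -> slot 5
323: h=10, h2=4, probe 10,3,7 -> slot 7
642: h=10, h2=3, probe 10,2 -> slot 2
360: h=0 -> slot 0
183: h=8 -> slot 8
404: h=0, h2=5, probe 0,5,10,4 -> slot 4
Table: [360, —, 642, 889, 404, 105, —, 323, 183, —, 213]
Lookup 323: h=10, h2=4, probe 10,3,7 → found at 7.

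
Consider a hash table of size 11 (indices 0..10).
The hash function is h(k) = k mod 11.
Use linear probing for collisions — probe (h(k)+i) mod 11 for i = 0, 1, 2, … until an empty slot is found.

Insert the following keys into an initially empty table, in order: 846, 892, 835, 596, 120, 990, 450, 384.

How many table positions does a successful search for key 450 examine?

846 hashes to 10; slot 10 is free => place at 10.
892 hashes to 1; slot 1 is free => place at 1.
835 hashes to 10; 10 taken => place at 0.
596 hashes to 2; slot 2 is free => place at 2.
120 hashes to 10; 10,0,1,2 taken => place at 3.
990 hashes to 0; 0,1,2,3 taken => place at 4.
450 hashes to 10; 10,0,1,2,3,4 taken => place at 5.
384 hashes to 10; 10,0,1,2,3,4,5 taken => place at 6.
Table: [835, 892, 596, 120, 990, 450, 384, ., ., ., 846]
Lookup 450: h=10, probe 10,0,1,2,3,4,5 → found at 5.

7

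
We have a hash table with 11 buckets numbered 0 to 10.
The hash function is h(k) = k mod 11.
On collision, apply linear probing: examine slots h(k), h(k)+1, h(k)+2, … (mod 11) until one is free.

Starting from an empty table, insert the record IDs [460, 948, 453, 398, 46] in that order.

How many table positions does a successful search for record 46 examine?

4

460 hashes to 9; slot 9 is free => place at 9.
948 hashes to 2; slot 2 is free => place at 2.
453 hashes to 2; 2 taken => place at 3.
398 hashes to 2; 2,3 taken => place at 4.
46 hashes to 2; 2,3,4 taken => place at 5.
Table: [., ., 948, 453, 398, 46, ., ., ., 460, .]
Lookup 46: h=2, probe 2,3,4,5 → found at 5.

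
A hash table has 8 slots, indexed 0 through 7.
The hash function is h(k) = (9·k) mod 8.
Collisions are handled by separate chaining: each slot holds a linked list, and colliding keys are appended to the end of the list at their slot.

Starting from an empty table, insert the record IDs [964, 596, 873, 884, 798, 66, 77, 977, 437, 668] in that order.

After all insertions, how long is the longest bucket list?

Insert 964: h=4, bucket 4 empty → new chain.
Insert 596: h=4, bucket 4 nonempty → append to chain.
Insert 873: h=1, bucket 1 empty → new chain.
Insert 884: h=4, bucket 4 nonempty → append to chain.
Insert 798: h=6, bucket 6 empty → new chain.
Insert 66: h=2, bucket 2 empty → new chain.
Insert 77: h=5, bucket 5 empty → new chain.
Insert 977: h=1, bucket 1 nonempty → append to chain.
Insert 437: h=5, bucket 5 nonempty → append to chain.
Insert 668: h=4, bucket 4 nonempty → append to chain.
Final buckets:
0: .
1: 873 -> 977
2: 66
3: .
4: 964 -> 596 -> 884 -> 668
5: 77 -> 437
6: 798
7: .

4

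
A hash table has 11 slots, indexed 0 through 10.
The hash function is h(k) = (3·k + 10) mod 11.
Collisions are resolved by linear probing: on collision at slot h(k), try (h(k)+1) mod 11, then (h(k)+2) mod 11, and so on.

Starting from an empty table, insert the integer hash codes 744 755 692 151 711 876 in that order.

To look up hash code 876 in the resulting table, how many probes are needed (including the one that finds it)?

5

744: h=9 → slot 9
755: h=9, probe 9,10 → slot 10
692: h=7 → slot 7
151: h=1 → slot 1
711: h=9, probe 9,10,0 → slot 0
876: h=9, probe 9,10,0,1,2 → slot 2
Table: [711, 151, 876, -, -, -, -, 692, -, 744, 755]
Lookup 876: h=9, probe 9,10,0,1,2 → found at 2.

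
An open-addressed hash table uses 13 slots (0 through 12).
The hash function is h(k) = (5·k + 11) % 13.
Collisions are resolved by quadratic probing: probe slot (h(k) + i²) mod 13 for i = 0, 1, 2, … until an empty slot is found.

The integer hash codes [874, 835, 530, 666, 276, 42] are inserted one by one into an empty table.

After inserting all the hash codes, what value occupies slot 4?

874 hashes to 0; slot 0 is free → place at 0.
835 hashes to 0; 0 taken → place at 1.
530 hashes to 9; slot 9 is free → place at 9.
666 hashes to 0; 0,1 taken → place at 4.
276 hashes to 0; 0,1,4,9 taken → place at 3.
42 hashes to 0; 0,1,4,9,3 taken → place at 12.
Table: [874, 835, _, 276, 666, _, _, _, _, 530, _, _, 42]

666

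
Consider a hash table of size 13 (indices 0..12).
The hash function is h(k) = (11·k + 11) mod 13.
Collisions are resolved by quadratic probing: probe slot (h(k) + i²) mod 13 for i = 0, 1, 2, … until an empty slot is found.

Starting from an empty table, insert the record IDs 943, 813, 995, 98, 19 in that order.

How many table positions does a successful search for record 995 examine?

3

Insert 943: h=10, slot 10 empty → index 10.
Insert 813: h=10, slot 10 occupied → index 11.
Insert 995: h=10, slots 10,11 occupied → index 1.
Insert 98: h=10, slots 10,11,1 occupied → index 6.
Insert 19: h=12, slot 12 empty → index 12.
Table: [-, 995, -, -, -, -, 98, -, -, -, 943, 813, 19]
Lookup 995: h=10, probe 10,11,1 → found at 1.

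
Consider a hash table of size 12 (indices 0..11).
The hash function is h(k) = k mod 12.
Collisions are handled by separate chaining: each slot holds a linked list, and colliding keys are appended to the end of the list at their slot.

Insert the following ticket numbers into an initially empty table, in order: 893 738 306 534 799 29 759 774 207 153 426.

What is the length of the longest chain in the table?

5

Insert 893: h=5, bucket 5 empty -> new chain.
Insert 738: h=6, bucket 6 empty -> new chain.
Insert 306: h=6, bucket 6 nonempty -> append to chain.
Insert 534: h=6, bucket 6 nonempty -> append to chain.
Insert 799: h=7, bucket 7 empty -> new chain.
Insert 29: h=5, bucket 5 nonempty -> append to chain.
Insert 759: h=3, bucket 3 empty -> new chain.
Insert 774: h=6, bucket 6 nonempty -> append to chain.
Insert 207: h=3, bucket 3 nonempty -> append to chain.
Insert 153: h=9, bucket 9 empty -> new chain.
Insert 426: h=6, bucket 6 nonempty -> append to chain.
Final buckets:
0: —
1: —
2: —
3: 759 -> 207
4: —
5: 893 -> 29
6: 738 -> 306 -> 534 -> 774 -> 426
7: 799
8: —
9: 153
10: —
11: —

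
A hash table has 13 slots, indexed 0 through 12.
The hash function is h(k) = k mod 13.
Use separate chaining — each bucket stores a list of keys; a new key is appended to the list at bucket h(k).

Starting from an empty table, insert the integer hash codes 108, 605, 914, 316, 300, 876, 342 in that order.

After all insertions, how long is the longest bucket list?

108 → bucket 4
605 → bucket 7
914 → bucket 4 (collision)
316 → bucket 4 (collision)
300 → bucket 1
876 → bucket 5
342 → bucket 4 (collision)
Final buckets:
0: —
1: 300
2: —
3: —
4: 108 -> 914 -> 316 -> 342
5: 876
6: —
7: 605
8: —
9: —
10: —
11: —
12: —

4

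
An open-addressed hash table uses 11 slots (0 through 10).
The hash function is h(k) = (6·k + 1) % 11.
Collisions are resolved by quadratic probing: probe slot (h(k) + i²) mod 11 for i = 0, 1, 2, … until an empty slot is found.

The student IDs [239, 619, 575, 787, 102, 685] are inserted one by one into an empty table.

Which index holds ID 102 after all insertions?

1

239 hashes to 5; slot 5 is free -> place at 5.
619 hashes to 8; slot 8 is free -> place at 8.
575 hashes to 8; 8 taken -> place at 9.
787 hashes to 4; slot 4 is free -> place at 4.
102 hashes to 8; 8,9 taken -> place at 1.
685 hashes to 8; 8,9,1 taken -> place at 6.
Table: [-, 102, -, -, 787, 239, 685, -, 619, 575, -]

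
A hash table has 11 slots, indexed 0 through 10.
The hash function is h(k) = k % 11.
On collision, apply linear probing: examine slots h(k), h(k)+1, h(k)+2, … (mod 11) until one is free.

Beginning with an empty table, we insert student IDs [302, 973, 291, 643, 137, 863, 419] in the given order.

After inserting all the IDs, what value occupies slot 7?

291

302 hashes to 5; slot 5 is free => place at 5.
973 hashes to 5; 5 taken => place at 6.
291 hashes to 5; 5,6 taken => place at 7.
643 hashes to 5; 5,6,7 taken => place at 8.
137 hashes to 5; 5,6,7,8 taken => place at 9.
863 hashes to 5; 5,6,7,8,9 taken => place at 10.
419 hashes to 1; slot 1 is free => place at 1.
Table: [—, 419, —, —, —, 302, 973, 291, 643, 137, 863]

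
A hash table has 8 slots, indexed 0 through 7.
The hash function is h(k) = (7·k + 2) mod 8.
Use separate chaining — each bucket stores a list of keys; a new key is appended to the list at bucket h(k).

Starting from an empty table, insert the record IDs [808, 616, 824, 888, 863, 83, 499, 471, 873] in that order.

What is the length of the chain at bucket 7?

808 -> bucket 2
616 -> bucket 2 (collision)
824 -> bucket 2 (collision)
888 -> bucket 2 (collision)
863 -> bucket 3
83 -> bucket 7
499 -> bucket 7 (collision)
471 -> bucket 3 (collision)
873 -> bucket 1
Final buckets:
0: _
1: 873
2: 808 -> 616 -> 824 -> 888
3: 863 -> 471
4: _
5: _
6: _
7: 83 -> 499

2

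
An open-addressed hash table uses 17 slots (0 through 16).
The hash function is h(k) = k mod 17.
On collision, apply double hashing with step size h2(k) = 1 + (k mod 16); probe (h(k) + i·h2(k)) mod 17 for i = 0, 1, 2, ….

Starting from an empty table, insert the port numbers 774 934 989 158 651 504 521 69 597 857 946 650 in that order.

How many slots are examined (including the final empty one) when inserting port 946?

Insert 774: h=9, slot 9 empty → index 9.
Insert 934: h=16, slot 16 empty → index 16.
Insert 989: h=3, slot 3 empty → index 3.
Insert 158: h=5, slot 5 empty → index 5.
Insert 651: h=5, h2=12, slot 5 occupied → index 0.
Insert 504: h=11, slot 11 empty → index 11.
Insert 521: h=11, h2=10, slot 11 occupied → index 4.
Insert 69: h=1, slot 1 empty → index 1.
Insert 597: h=2, slot 2 empty → index 2.
Insert 857: h=7, slot 7 empty → index 7.
Insert 946: h=11, h2=3, slot 11 occupied → index 14.
Insert 650: h=4, h2=11, slot 4 occupied → index 15.
Table: [651, 69, 597, 989, 521, 158, ., 857, ., 774, ., 504, ., ., 946, 650, 934]

2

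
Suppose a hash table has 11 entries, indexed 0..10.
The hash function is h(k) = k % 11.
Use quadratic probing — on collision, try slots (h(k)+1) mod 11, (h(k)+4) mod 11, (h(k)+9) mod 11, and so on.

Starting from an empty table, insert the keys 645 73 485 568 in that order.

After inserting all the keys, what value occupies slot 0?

645: h=7 → slot 7
73: h=7, probe 7,8 → slot 8
485: h=1 → slot 1
568: h=7, probe 7,8,0 → slot 0
Table: [568, 485, -, -, -, -, -, 645, 73, -, -]

568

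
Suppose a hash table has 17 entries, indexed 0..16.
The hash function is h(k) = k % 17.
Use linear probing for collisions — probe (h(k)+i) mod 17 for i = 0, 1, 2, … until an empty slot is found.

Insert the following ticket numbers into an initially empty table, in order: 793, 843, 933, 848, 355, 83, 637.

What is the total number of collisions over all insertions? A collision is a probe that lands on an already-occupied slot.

6

793 hashes to 11; slot 11 is free → place at 11.
843 hashes to 10; slot 10 is free → place at 10.
933 hashes to 15; slot 15 is free → place at 15.
848 hashes to 15; 15 taken → place at 16.
355 hashes to 15; 15,16 taken → place at 0.
83 hashes to 15; 15,16,0 taken → place at 1.
637 hashes to 8; slot 8 is free → place at 8.
Table: [355, 83, —, —, —, —, —, —, 637, —, 843, 793, —, —, —, 933, 848]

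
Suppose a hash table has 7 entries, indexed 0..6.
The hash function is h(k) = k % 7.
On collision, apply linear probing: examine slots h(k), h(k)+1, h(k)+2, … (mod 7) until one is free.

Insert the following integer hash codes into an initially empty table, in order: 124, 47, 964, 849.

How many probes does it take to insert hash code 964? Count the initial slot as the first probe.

3

124 hashes to 5; slot 5 is free -> place at 5.
47 hashes to 5; 5 taken -> place at 6.
964 hashes to 5; 5,6 taken -> place at 0.
849 hashes to 2; slot 2 is free -> place at 2.
Table: [964, —, 849, —, —, 124, 47]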